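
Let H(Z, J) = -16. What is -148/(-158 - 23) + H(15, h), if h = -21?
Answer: -2748/181 ≈ -15.182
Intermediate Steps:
-148/(-158 - 23) + H(15, h) = -148/(-158 - 23) - 16 = -148/(-181) - 16 = -1/181*(-148) - 16 = 148/181 - 16 = -2748/181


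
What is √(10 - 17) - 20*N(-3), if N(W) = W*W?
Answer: -180 + I*√7 ≈ -180.0 + 2.6458*I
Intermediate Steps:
N(W) = W²
√(10 - 17) - 20*N(-3) = √(10 - 17) - 20*(-3)² = √(-7) - 20*9 = I*√7 - 180 = -180 + I*√7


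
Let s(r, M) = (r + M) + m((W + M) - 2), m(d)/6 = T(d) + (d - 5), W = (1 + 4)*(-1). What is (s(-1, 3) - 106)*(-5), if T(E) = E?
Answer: 910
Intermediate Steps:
W = -5 (W = 5*(-1) = -5)
m(d) = -30 + 12*d (m(d) = 6*(d + (d - 5)) = 6*(d + (-5 + d)) = 6*(-5 + 2*d) = -30 + 12*d)
s(r, M) = -114 + r + 13*M (s(r, M) = (r + M) + (-30 + 12*((-5 + M) - 2)) = (M + r) + (-30 + 12*(-7 + M)) = (M + r) + (-30 + (-84 + 12*M)) = (M + r) + (-114 + 12*M) = -114 + r + 13*M)
(s(-1, 3) - 106)*(-5) = ((-114 - 1 + 13*3) - 106)*(-5) = ((-114 - 1 + 39) - 106)*(-5) = (-76 - 106)*(-5) = -182*(-5) = 910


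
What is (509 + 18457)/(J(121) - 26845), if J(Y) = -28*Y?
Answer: -18966/30233 ≈ -0.62733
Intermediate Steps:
(509 + 18457)/(J(121) - 26845) = (509 + 18457)/(-28*121 - 26845) = 18966/(-3388 - 26845) = 18966/(-30233) = 18966*(-1/30233) = -18966/30233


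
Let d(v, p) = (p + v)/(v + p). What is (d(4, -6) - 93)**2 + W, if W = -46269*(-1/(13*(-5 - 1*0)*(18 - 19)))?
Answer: 596429/65 ≈ 9175.8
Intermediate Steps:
d(v, p) = 1 (d(v, p) = (p + v)/(p + v) = 1)
W = 46269/65 (W = -46269*1/(13*(-5 + 0)) = -46269/(13*(-5)) = -46269/(-65) = -46269*(-1/65) = 46269/65 ≈ 711.83)
(d(4, -6) - 93)**2 + W = (1 - 93)**2 + 46269/65 = (-92)**2 + 46269/65 = 8464 + 46269/65 = 596429/65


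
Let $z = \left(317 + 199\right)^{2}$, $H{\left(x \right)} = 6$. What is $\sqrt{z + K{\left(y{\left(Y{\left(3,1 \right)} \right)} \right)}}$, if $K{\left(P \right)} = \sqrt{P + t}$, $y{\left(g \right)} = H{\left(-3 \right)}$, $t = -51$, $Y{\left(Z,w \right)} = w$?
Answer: $\sqrt{266256 + 3 i \sqrt{5}} \approx 516.0 + 0.006 i$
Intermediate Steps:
$y{\left(g \right)} = 6$
$K{\left(P \right)} = \sqrt{-51 + P}$ ($K{\left(P \right)} = \sqrt{P - 51} = \sqrt{-51 + P}$)
$z = 266256$ ($z = 516^{2} = 266256$)
$\sqrt{z + K{\left(y{\left(Y{\left(3,1 \right)} \right)} \right)}} = \sqrt{266256 + \sqrt{-51 + 6}} = \sqrt{266256 + \sqrt{-45}} = \sqrt{266256 + 3 i \sqrt{5}}$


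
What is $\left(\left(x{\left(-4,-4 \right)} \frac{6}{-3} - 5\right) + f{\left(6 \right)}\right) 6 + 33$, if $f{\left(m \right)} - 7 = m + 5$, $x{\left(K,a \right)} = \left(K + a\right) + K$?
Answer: $255$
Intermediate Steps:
$x{\left(K,a \right)} = a + 2 K$
$f{\left(m \right)} = 12 + m$ ($f{\left(m \right)} = 7 + \left(m + 5\right) = 7 + \left(5 + m\right) = 12 + m$)
$\left(\left(x{\left(-4,-4 \right)} \frac{6}{-3} - 5\right) + f{\left(6 \right)}\right) 6 + 33 = \left(\left(\left(-4 + 2 \left(-4\right)\right) \frac{6}{-3} - 5\right) + \left(12 + 6\right)\right) 6 + 33 = \left(\left(\left(-4 - 8\right) 6 \left(- \frac{1}{3}\right) - 5\right) + 18\right) 6 + 33 = \left(\left(\left(-12\right) \left(-2\right) - 5\right) + 18\right) 6 + 33 = \left(\left(24 - 5\right) + 18\right) 6 + 33 = \left(19 + 18\right) 6 + 33 = 37 \cdot 6 + 33 = 222 + 33 = 255$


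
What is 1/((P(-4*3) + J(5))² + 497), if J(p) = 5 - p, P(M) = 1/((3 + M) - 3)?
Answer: 144/71569 ≈ 0.0020120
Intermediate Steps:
P(M) = 1/M
1/((P(-4*3) + J(5))² + 497) = 1/((1/(-4*3) + (5 - 1*5))² + 497) = 1/((1/(-12) + (5 - 5))² + 497) = 1/((-1/12 + 0)² + 497) = 1/((-1/12)² + 497) = 1/(1/144 + 497) = 1/(71569/144) = 144/71569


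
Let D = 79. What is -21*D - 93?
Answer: -1752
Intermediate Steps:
-21*D - 93 = -21*79 - 93 = -1659 - 93 = -1752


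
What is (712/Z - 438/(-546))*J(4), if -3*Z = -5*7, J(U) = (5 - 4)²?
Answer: 4019/65 ≈ 61.831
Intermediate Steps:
J(U) = 1 (J(U) = 1² = 1)
Z = 35/3 (Z = -(-5)*7/3 = -⅓*(-35) = 35/3 ≈ 11.667)
(712/Z - 438/(-546))*J(4) = (712/(35/3) - 438/(-546))*1 = (712*(3/35) - 438*(-1/546))*1 = (2136/35 + 73/91)*1 = (4019/65)*1 = 4019/65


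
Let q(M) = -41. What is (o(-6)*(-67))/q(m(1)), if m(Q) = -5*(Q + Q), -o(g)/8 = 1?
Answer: -536/41 ≈ -13.073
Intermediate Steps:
o(g) = -8 (o(g) = -8*1 = -8)
m(Q) = -10*Q
(o(-6)*(-67))/q(m(1)) = -8*(-67)/(-41) = 536*(-1/41) = -536/41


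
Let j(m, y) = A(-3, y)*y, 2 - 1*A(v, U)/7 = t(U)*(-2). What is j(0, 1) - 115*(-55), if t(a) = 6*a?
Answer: 6423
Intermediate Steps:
A(v, U) = 14 + 84*U (A(v, U) = 14 - 7*6*U*(-2) = 14 - (-84)*U = 14 + 84*U)
j(m, y) = y*(14 + 84*y) (j(m, y) = (14 + 84*y)*y = y*(14 + 84*y))
j(0, 1) - 115*(-55) = 14*1*(1 + 6*1) - 115*(-55) = 14*1*(1 + 6) + 6325 = 14*1*7 + 6325 = 98 + 6325 = 6423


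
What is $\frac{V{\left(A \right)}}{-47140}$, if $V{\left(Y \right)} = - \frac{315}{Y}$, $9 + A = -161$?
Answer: $- \frac{63}{1602760} \approx -3.9307 \cdot 10^{-5}$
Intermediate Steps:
$A = -170$ ($A = -9 - 161 = -170$)
$\frac{V{\left(A \right)}}{-47140} = \frac{\left(-315\right) \frac{1}{-170}}{-47140} = \left(-315\right) \left(- \frac{1}{170}\right) \left(- \frac{1}{47140}\right) = \frac{63}{34} \left(- \frac{1}{47140}\right) = - \frac{63}{1602760}$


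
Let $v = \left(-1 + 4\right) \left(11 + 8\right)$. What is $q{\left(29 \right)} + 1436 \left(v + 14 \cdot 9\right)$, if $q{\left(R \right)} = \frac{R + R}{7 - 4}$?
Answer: $\frac{788422}{3} \approx 2.6281 \cdot 10^{5}$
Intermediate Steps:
$v = 57$ ($v = 3 \cdot 19 = 57$)
$q{\left(R \right)} = \frac{2 R}{3}$
$q{\left(29 \right)} + 1436 \left(v + 14 \cdot 9\right) = \frac{2}{3} \cdot 29 + 1436 \left(57 + 14 \cdot 9\right) = \frac{58}{3} + 1436 \left(57 + 126\right) = \frac{58}{3} + 1436 \cdot 183 = \frac{58}{3} + 262788 = \frac{788422}{3}$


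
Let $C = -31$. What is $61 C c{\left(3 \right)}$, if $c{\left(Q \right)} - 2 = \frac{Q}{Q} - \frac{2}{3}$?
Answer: $- \frac{13237}{3} \approx -4412.3$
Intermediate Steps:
$c{\left(Q \right)} = \frac{7}{3}$ ($c{\left(Q \right)} = 2 + \left(\frac{Q}{Q} - \frac{2}{3}\right) = 2 + \left(1 - \frac{2}{3}\right) = 2 + \frac{1}{3} = \frac{7}{3}$)
$61 C c{\left(3 \right)} = 61 \left(-31\right) \frac{7}{3} = \left(-1891\right) \frac{7}{3} = - \frac{13237}{3}$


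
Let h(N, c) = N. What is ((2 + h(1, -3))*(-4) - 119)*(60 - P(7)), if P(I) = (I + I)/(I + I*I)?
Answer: -31309/4 ≈ -7827.3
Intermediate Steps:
P(I) = 2*I/(I + I²) (P(I) = (2*I)/(I + I²) = 2*I/(I + I²))
((2 + h(1, -3))*(-4) - 119)*(60 - P(7)) = ((2 + 1)*(-4) - 119)*(60 - 2/(1 + 7)) = (3*(-4) - 119)*(60 - 2/8) = (-12 - 119)*(60 - 2/8) = -131*(60 - 1*¼) = -131*(60 - ¼) = -131*239/4 = -31309/4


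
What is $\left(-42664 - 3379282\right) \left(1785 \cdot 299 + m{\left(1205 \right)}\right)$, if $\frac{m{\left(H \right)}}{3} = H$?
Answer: $-1838714244180$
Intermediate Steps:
$m{\left(H \right)} = 3 H$
$\left(-42664 - 3379282\right) \left(1785 \cdot 299 + m{\left(1205 \right)}\right) = \left(-42664 - 3379282\right) \left(1785 \cdot 299 + 3 \cdot 1205\right) = - 3421946 \left(533715 + 3615\right) = \left(-3421946\right) 537330 = -1838714244180$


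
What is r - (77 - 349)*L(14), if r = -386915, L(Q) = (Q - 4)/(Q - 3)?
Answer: -4253345/11 ≈ -3.8667e+5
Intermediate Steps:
L(Q) = (-4 + Q)/(-3 + Q)
r - (77 - 349)*L(14) = -386915 - (77 - 349)*(-4 + 14)/(-3 + 14) = -386915 - (-272)*10/11 = -386915 - 1*(-2720/11) = -386915 + 2720/11 = -4253345/11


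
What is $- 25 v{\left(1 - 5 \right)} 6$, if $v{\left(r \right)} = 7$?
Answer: $-1050$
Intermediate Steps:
$- 25 v{\left(1 - 5 \right)} 6 = \left(-25\right) 7 \cdot 6 = \left(-175\right) 6 = -1050$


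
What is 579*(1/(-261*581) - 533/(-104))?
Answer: 1199933689/404376 ≈ 2967.4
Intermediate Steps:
579*(1/(-261*581) - 533/(-104)) = 579*(-1/261*1/581 - 533*(-1/104)) = 579*(-1/151641 + 41/8) = 579*(6217273/1213128) = 1199933689/404376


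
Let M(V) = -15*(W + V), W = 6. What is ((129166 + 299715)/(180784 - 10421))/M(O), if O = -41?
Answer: 428881/89440575 ≈ 0.0047951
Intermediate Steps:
M(V) = -90 - 15*V (M(V) = -15*(6 + V) = -90 - 15*V)
((129166 + 299715)/(180784 - 10421))/M(O) = ((129166 + 299715)/(180784 - 10421))/(-90 - 15*(-41)) = (428881/170363)/(-90 + 615) = (428881*(1/170363))/525 = (428881/170363)*(1/525) = 428881/89440575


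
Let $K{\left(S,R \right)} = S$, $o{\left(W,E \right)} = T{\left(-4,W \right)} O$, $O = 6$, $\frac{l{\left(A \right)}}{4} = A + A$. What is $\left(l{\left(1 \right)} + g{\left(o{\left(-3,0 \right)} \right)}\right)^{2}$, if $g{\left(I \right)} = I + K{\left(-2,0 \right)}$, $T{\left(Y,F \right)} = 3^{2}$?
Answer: $3600$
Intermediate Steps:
$T{\left(Y,F \right)} = 9$
$l{\left(A \right)} = 8 A$ ($l{\left(A \right)} = 4 \left(A + A\right) = 4 \cdot 2 A = 8 A$)
$o{\left(W,E \right)} = 54$ ($o{\left(W,E \right)} = 9 \cdot 6 = 54$)
$g{\left(I \right)} = -2 + I$ ($g{\left(I \right)} = I - 2 = -2 + I$)
$\left(l{\left(1 \right)} + g{\left(o{\left(-3,0 \right)} \right)}\right)^{2} = \left(8 \cdot 1 + \left(-2 + 54\right)\right)^{2} = \left(8 + 52\right)^{2} = 60^{2} = 3600$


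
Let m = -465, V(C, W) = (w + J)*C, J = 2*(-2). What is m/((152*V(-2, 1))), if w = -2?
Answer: -155/608 ≈ -0.25493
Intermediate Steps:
J = -4
V(C, W) = -6*C (V(C, W) = (-2 - 4)*C = -6*C)
m/((152*V(-2, 1))) = -465/(152*(-6*(-2))) = -465/(152*12) = -465/1824 = -465*1/1824 = -155/608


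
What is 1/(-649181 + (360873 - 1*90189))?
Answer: -1/378497 ≈ -2.6420e-6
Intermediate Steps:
1/(-649181 + (360873 - 1*90189)) = 1/(-649181 + (360873 - 90189)) = 1/(-649181 + 270684) = 1/(-378497) = -1/378497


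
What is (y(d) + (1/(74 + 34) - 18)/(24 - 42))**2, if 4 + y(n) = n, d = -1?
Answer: 60481729/3779136 ≈ 16.004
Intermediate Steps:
y(n) = -4 + n
(y(d) + (1/(74 + 34) - 18)/(24 - 42))**2 = ((-4 - 1) + (1/(74 + 34) - 18)/(24 - 42))**2 = (-5 + (1/108 - 18)/(-18))**2 = (-5 + (1/108 - 18)*(-1/18))**2 = (-5 - 1943/108*(-1/18))**2 = (-5 + 1943/1944)**2 = (-7777/1944)**2 = 60481729/3779136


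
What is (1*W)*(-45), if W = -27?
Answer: 1215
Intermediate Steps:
(1*W)*(-45) = (1*(-27))*(-45) = -27*(-45) = 1215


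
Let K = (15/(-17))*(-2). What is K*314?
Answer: 9420/17 ≈ 554.12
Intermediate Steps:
K = 30/17 (K = (15*(-1/17))*(-2) = -15/17*(-2) = 30/17 ≈ 1.7647)
K*314 = (30/17)*314 = 9420/17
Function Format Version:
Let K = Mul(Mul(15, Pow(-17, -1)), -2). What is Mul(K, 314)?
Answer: Rational(9420, 17) ≈ 554.12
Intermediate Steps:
K = Rational(30, 17) (K = Mul(Mul(15, Rational(-1, 17)), -2) = Mul(Rational(-15, 17), -2) = Rational(30, 17) ≈ 1.7647)
Mul(K, 314) = Mul(Rational(30, 17), 314) = Rational(9420, 17)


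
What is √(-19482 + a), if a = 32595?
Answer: 3*√1457 ≈ 114.51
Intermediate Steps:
√(-19482 + a) = √(-19482 + 32595) = √13113 = 3*√1457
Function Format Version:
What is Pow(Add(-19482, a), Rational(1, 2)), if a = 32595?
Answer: Mul(3, Pow(1457, Rational(1, 2))) ≈ 114.51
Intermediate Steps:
Pow(Add(-19482, a), Rational(1, 2)) = Pow(Add(-19482, 32595), Rational(1, 2)) = Pow(13113, Rational(1, 2)) = Mul(3, Pow(1457, Rational(1, 2)))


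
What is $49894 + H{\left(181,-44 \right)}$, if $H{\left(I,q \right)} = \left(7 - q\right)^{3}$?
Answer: $182545$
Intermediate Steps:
$49894 + H{\left(181,-44 \right)} = 49894 - \left(-7 - 44\right)^{3} = 49894 - \left(-51\right)^{3} = 49894 - -132651 = 49894 + 132651 = 182545$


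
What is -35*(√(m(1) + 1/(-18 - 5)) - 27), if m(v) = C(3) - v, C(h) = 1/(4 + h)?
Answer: 945 - 5*I*√23345/23 ≈ 945.0 - 33.215*I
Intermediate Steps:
m(v) = ⅐ - v (m(v) = 1/(4 + 3) - v = 1/7 - v = ⅐ - v)
-35*(√(m(1) + 1/(-18 - 5)) - 27) = -35*(√((⅐ - 1*1) + 1/(-18 - 5)) - 27) = -35*(√((⅐ - 1) + 1/(-23)) - 27) = -35*(√(-6/7 - 1/23) - 27) = -35*(√(-145/161) - 27) = -35*(I*√23345/161 - 27) = -35*(-27 + I*√23345/161) = 945 - 5*I*√23345/23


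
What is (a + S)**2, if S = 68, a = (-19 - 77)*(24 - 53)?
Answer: 8133904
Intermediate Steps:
a = 2784 (a = -96*(-29) = 2784)
(a + S)**2 = (2784 + 68)**2 = 2852**2 = 8133904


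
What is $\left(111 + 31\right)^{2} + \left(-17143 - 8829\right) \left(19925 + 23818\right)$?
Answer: $-1136073032$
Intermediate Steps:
$\left(111 + 31\right)^{2} + \left(-17143 - 8829\right) \left(19925 + 23818\right) = 142^{2} - 1136093196 = 20164 - 1136093196 = -1136073032$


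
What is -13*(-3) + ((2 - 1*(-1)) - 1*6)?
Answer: 36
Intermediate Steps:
-13*(-3) + ((2 - 1*(-1)) - 1*6) = 39 + ((2 + 1) - 6) = 39 + (3 - 6) = 39 - 3 = 36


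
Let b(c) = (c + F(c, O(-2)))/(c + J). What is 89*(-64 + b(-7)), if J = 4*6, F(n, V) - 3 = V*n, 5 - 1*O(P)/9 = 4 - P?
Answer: -91581/17 ≈ -5387.1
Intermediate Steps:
O(P) = 9 + 9*P (O(P) = 45 - 9*(4 - P) = 45 + (-36 + 9*P) = 9 + 9*P)
F(n, V) = 3 + V*n
J = 24
b(c) = (3 - 8*c)/(24 + c) (b(c) = (c + (3 + (9 + 9*(-2))*c))/(c + 24) = (c + (3 + (9 - 18)*c))/(24 + c) = (c + (3 - 9*c))/(24 + c) = (3 - 8*c)/(24 + c))
89*(-64 + b(-7)) = 89*(-64 + (3 - 8*(-7))/(24 - 7)) = 89*(-64 + (3 + 56)/17) = 89*(-64 + (1/17)*59) = 89*(-64 + 59/17) = 89*(-1029/17) = -91581/17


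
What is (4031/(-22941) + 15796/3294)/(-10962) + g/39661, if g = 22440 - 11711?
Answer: 492986905615025/1825227033704046 ≈ 0.27010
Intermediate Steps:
g = 10729
(4031/(-22941) + 15796/3294)/(-10962) + g/39661 = (4031/(-22941) + 15796/3294)/(-10962) + 10729/39661 = (4031*(-1/22941) + 15796*(1/3294))*(-1/10962) + 10729*(1/39661) = (-4031/22941 + 7898/1647)*(-1/10962) + 10729/39661 = (19394329/4198203)*(-1/10962) + 10729/39661 = -19394329/46020701286 + 10729/39661 = 492986905615025/1825227033704046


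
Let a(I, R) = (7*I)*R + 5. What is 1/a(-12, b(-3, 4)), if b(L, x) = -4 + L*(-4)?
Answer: -1/667 ≈ -0.0014993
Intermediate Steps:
b(L, x) = -4 - 4*L
a(I, R) = 5 + 7*I*R (a(I, R) = 7*I*R + 5 = 5 + 7*I*R)
1/a(-12, b(-3, 4)) = 1/(5 + 7*(-12)*(-4 - 4*(-3))) = 1/(5 + 7*(-12)*(-4 + 12)) = 1/(5 + 7*(-12)*8) = 1/(5 - 672) = 1/(-667) = -1/667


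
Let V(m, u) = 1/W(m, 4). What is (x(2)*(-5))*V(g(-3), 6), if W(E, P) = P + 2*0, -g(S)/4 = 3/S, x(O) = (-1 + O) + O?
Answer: -15/4 ≈ -3.7500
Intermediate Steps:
x(O) = -1 + 2*O
g(S) = -12/S
W(E, P) = P (W(E, P) = P + 0 = P)
V(m, u) = 1/4
(x(2)*(-5))*V(g(-3), 6) = ((-1 + 2*2)*(-5))*(1/4) = ((-1 + 4)*(-5))*(1/4) = (3*(-5))*(1/4) = -15*1/4 = -15/4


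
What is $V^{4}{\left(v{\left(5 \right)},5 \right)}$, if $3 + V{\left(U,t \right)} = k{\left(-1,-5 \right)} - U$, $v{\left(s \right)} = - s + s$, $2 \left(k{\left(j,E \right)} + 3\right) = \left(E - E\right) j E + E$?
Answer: $\frac{83521}{16} \approx 5220.1$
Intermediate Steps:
$k{\left(j,E \right)} = -3 + \frac{E}{2}$ ($k{\left(j,E \right)} = -3 + \frac{\left(E - E\right) j E + E}{2} = -3 + \frac{0 j E + E}{2} = -3 + \frac{0 E + E}{2} = -3 + \frac{0 + E}{2} = -3 + \frac{E}{2}$)
$v{\left(s \right)} = 0$
$V{\left(U,t \right)} = - \frac{17}{2} - U$ ($V{\left(U,t \right)} = -3 - \left(\frac{11}{2} + U\right) = - \frac{17}{2} - U$)
$V^{4}{\left(v{\left(5 \right)},5 \right)} = \left(- \frac{17}{2} - 0\right)^{4} = \left(- \frac{17}{2} + 0\right)^{4} = \left(- \frac{17}{2}\right)^{4} = \frac{83521}{16}$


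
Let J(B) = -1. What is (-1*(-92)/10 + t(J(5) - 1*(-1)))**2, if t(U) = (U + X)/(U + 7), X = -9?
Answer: 76729/1225 ≈ 62.636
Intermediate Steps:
t(U) = (-9 + U)/(7 + U) (t(U) = (U - 9)/(U + 7) = (-9 + U)/(7 + U))
(-1*(-92)/10 + t(J(5) - 1*(-1)))**2 = (-1*(-92)/10 + (-9 + (-1 - 1*(-1)))/(7 + (-1 - 1*(-1))))**2 = (92*(1/10) + (-9 + (-1 + 1))/(7 + (-1 + 1)))**2 = (46/5 + (-9 + 0)/(7 + 0))**2 = (46/5 - 9/7)**2 = (277/35)**2 = 76729/1225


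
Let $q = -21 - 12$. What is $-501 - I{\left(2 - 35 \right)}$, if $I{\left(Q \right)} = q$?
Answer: $-468$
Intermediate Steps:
$q = -33$ ($q = -21 - 12 = -33$)
$I{\left(Q \right)} = -33$
$-501 - I{\left(2 - 35 \right)} = -501 - -33 = -501 + 33 = -468$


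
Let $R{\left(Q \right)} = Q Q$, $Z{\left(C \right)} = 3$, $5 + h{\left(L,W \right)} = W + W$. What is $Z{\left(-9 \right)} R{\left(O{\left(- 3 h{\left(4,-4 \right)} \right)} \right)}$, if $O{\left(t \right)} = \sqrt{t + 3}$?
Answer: $126$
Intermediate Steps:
$h{\left(L,W \right)} = -5 + 2 W$ ($h{\left(L,W \right)} = -5 + \left(W + W\right) = -5 + 2 W$)
$O{\left(t \right)} = \sqrt{3 + t}$
$R{\left(Q \right)} = Q^{2}$
$Z{\left(-9 \right)} R{\left(O{\left(- 3 h{\left(4,-4 \right)} \right)} \right)} = 3 \left(\sqrt{3 - 3 \left(-5 + 2 \left(-4\right)\right)}\right)^{2} = 3 \left(\sqrt{3 - 3 \left(-5 - 8\right)}\right)^{2} = 3 \left(\sqrt{3 - -39}\right)^{2} = 3 \left(\sqrt{3 + 39}\right)^{2} = 3 \left(\sqrt{42}\right)^{2} = 3 \cdot 42 = 126$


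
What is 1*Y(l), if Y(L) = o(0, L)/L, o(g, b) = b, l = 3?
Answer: 1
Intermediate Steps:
Y(L) = 1 (Y(L) = L/L = 1)
1*Y(l) = 1*1 = 1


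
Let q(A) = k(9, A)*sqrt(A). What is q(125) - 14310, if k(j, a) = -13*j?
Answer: -14310 - 585*sqrt(5) ≈ -15618.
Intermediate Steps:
q(A) = -117*sqrt(A) (q(A) = (-13*9)*sqrt(A) = -117*sqrt(A))
q(125) - 14310 = -585*sqrt(5) - 14310 = -14310 - 585*sqrt(5)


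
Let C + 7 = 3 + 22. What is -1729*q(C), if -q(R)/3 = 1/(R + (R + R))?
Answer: 1729/18 ≈ 96.056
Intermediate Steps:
C = 18 (C = -7 + (3 + 22) = -7 + 25 = 18)
q(R) = -1/R (q(R) = -3/(R + (R + R)) = -3/(R + 2*R) = -3*1/(3*R) = -1/R)
-1729*q(C) = -(-1729)/18 = -1729*(-1/18) = 1729/18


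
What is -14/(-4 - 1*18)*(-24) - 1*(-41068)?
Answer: 451580/11 ≈ 41053.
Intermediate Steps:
-14/(-4 - 1*18)*(-24) - 1*(-41068) = -14/(-4 - 18)*(-24) + 41068 = -14/(-22)*(-24) + 41068 = -14*(-1/22)*(-24) + 41068 = (7/11)*(-24) + 41068 = -168/11 + 41068 = 451580/11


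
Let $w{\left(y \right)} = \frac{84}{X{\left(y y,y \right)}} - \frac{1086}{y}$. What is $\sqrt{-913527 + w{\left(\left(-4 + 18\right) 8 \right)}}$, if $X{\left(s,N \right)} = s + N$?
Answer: $\frac{3 i \sqrt{1016146754854}}{3164} \approx 955.79 i$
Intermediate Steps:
$X{\left(s,N \right)} = N + s$
$w{\left(y \right)} = - \frac{1086}{y} + \frac{84}{y + y^{2}}$ ($w{\left(y \right)} = \frac{84}{y + y y} - \frac{1086}{y} = \frac{84}{y + y^{2}} - \frac{1086}{y} = - \frac{1086}{y} + \frac{84}{y + y^{2}}$)
$\sqrt{-913527 + w{\left(\left(-4 + 18\right) 8 \right)}} = \sqrt{-913527 + \frac{6 \left(-167 - 181 \left(-4 + 18\right) 8\right)}{\left(-4 + 18\right) 8 \left(1 + \left(-4 + 18\right) 8\right)}} = \sqrt{-913527 + \frac{6 \left(-167 - 181 \cdot 14 \cdot 8\right)}{14 \cdot 8 \left(1 + 14 \cdot 8\right)}} = \sqrt{-913527 + \frac{6 \left(-167 - 20272\right)}{112 \left(1 + 112\right)}} = \sqrt{-913527 + 6 \cdot \frac{1}{112} \cdot \frac{1}{113} \left(-167 - 20272\right)} = \sqrt{-913527 + 6 \cdot \frac{1}{112} \cdot \frac{1}{113} \left(-20439\right)} = \sqrt{-913527 - \frac{61317}{6328}} = \sqrt{- \frac{5780860173}{6328}} = \frac{3 i \sqrt{1016146754854}}{3164}$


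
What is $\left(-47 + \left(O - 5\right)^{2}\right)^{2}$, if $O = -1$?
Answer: $121$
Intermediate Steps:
$\left(-47 + \left(O - 5\right)^{2}\right)^{2} = \left(-47 + \left(-1 - 5\right)^{2}\right)^{2} = \left(-47 + \left(-6\right)^{2}\right)^{2} = \left(-47 + 36\right)^{2} = \left(-11\right)^{2} = 121$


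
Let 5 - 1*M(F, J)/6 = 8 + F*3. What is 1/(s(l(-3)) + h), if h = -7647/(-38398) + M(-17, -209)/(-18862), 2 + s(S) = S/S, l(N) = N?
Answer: -362131538/295541993 ≈ -1.2253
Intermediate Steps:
M(F, J) = -18 - 18*F (M(F, J) = 30 - 6*(8 + F*3) = 30 - 6*(8 + 3*F) = 30 + (-48 - 18*F) = -18 - 18*F)
s(S) = -1 (s(S) = -2 + S/S = -2 + 1 = -1)
h = 66589545/362131538 (h = -7647/(-38398) + (-18 - 18*(-17))/(-18862) = -7647*(-1/38398) + (-18 + 306)*(-1/18862) = 7647/38398 + 288*(-1/18862) = 7647/38398 - 144/9431 = 66589545/362131538 ≈ 0.18388)
1/(s(l(-3)) + h) = 1/(-1 + 66589545/362131538) = 1/(-295541993/362131538) = -362131538/295541993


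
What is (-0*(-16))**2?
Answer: 0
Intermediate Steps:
(-0*(-16))**2 = (-6*0)**2 = 0**2 = 0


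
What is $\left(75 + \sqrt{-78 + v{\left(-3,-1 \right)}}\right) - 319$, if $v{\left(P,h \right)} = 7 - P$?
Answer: $-244 + 2 i \sqrt{17} \approx -244.0 + 8.2462 i$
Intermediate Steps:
$\left(75 + \sqrt{-78 + v{\left(-3,-1 \right)}}\right) - 319 = \left(75 + \sqrt{-78 + \left(7 - -3\right)}\right) - 319 = \left(75 + \sqrt{-78 + \left(7 + 3\right)}\right) - 319 = \left(75 + \sqrt{-78 + 10}\right) - 319 = \left(75 + \sqrt{-68}\right) - 319 = \left(75 + 2 i \sqrt{17}\right) - 319 = -244 + 2 i \sqrt{17}$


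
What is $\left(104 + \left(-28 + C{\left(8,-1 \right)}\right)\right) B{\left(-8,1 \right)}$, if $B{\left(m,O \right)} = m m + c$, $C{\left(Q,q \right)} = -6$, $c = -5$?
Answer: $4130$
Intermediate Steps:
$B{\left(m,O \right)} = -5 + m^{2}$ ($B{\left(m,O \right)} = m m - 5 = m^{2} - 5 = -5 + m^{2}$)
$\left(104 + \left(-28 + C{\left(8,-1 \right)}\right)\right) B{\left(-8,1 \right)} = \left(104 - 34\right) \left(-5 + \left(-8\right)^{2}\right) = \left(104 - 34\right) \left(-5 + 64\right) = 70 \cdot 59 = 4130$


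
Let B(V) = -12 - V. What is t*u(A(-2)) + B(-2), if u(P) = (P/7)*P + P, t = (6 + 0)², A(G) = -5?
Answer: -430/7 ≈ -61.429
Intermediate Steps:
t = 36 (t = 6² = 36)
u(P) = P + P²/7 (u(P) = (P*(⅐))*P + P = (P/7)*P + P = P²/7 + P = P + P²/7)
t*u(A(-2)) + B(-2) = 36*((⅐)*(-5)*(7 - 5)) + (-12 - 1*(-2)) = 36*((⅐)*(-5)*2) + (-12 + 2) = 36*(-10/7) - 10 = -360/7 - 10 = -430/7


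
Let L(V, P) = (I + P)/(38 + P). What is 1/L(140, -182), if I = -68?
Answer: 72/125 ≈ 0.57600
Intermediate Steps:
L(V, P) = (-68 + P)/(38 + P)
1/L(140, -182) = 1/((-68 - 182)/(38 - 182)) = 1/(-250/(-144)) = 1/(-1/144*(-250)) = 1/(125/72) = 72/125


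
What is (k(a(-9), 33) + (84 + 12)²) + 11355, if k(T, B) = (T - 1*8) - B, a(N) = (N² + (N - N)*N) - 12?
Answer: 20599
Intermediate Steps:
a(N) = -12 + N² (a(N) = (N² + 0*N) - 12 = (N² + 0) - 12 = N² - 12 = -12 + N²)
k(T, B) = -8 + T - B (k(T, B) = (T - 8) - B = (-8 + T) - B = -8 + T - B)
(k(a(-9), 33) + (84 + 12)²) + 11355 = ((-8 + (-12 + (-9)²) - 1*33) + (84 + 12)²) + 11355 = ((-8 + (-12 + 81) - 33) + 96²) + 11355 = ((-8 + 69 - 33) + 9216) + 11355 = (28 + 9216) + 11355 = 9244 + 11355 = 20599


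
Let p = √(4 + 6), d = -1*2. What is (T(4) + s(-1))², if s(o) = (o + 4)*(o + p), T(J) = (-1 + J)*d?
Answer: 171 - 54*√10 ≈ 0.23701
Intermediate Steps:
d = -2
T(J) = 2 - 2*J (T(J) = (-1 + J)*(-2) = 2 - 2*J)
p = √10 ≈ 3.1623
s(o) = (4 + o)*(o + √10) (s(o) = (o + 4)*(o + √10) = (4 + o)*(o + √10))
(T(4) + s(-1))² = ((2 - 2*4) + ((-1)² + 4*(-1) + 4*√10 - √10))² = ((2 - 8) + (1 - 4 + 4*√10 - √10))² = (-6 + (-3 + 3*√10))² = (-9 + 3*√10)²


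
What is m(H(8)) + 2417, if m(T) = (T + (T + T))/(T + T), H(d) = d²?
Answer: 4837/2 ≈ 2418.5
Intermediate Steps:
m(T) = 3/2 (m(T) = (T + 2*T)/((2*T)) = (3*T)*(1/(2*T)) = 3/2)
m(H(8)) + 2417 = 3/2 + 2417 = 4837/2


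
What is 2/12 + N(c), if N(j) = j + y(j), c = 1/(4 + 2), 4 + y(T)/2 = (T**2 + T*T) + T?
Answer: -65/9 ≈ -7.2222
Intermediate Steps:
y(T) = -8 + 2*T + 4*T**2 (y(T) = -8 + 2*((T**2 + T*T) + T) = -8 + 2*((T**2 + T**2) + T) = -8 + 2*(2*T**2 + T) = -8 + 2*(T + 2*T**2) = -8 + (2*T + 4*T**2) = -8 + 2*T + 4*T**2)
c = 1/6 ≈ 0.16667
N(j) = -8 + 3*j + 4*j**2 (N(j) = j + (-8 + 2*j + 4*j**2) = -8 + 3*j + 4*j**2)
2/12 + N(c) = 2/12 + (-8 + 3*(1/6) + 4*(1/6)**2) = (1/12)*2 + (-8 + 1/2 + 4*(1/36)) = 1/6 + (-8 + 1/2 + 1/9) = 1/6 - 133/18 = -65/9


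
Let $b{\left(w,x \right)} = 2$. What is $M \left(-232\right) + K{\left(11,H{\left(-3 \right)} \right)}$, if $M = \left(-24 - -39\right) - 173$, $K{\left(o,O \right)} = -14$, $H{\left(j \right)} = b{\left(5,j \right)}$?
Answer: $36642$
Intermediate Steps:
$H{\left(j \right)} = 2$
$M = -158$ ($M = \left(-24 + 39\right) - 173 = 15 - 173 = -158$)
$M \left(-232\right) + K{\left(11,H{\left(-3 \right)} \right)} = \left(-158\right) \left(-232\right) - 14 = 36656 - 14 = 36642$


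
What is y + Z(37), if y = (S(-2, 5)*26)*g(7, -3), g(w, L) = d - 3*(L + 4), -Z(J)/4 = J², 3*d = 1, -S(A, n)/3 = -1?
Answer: -5684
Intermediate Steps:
S(A, n) = 3 (S(A, n) = -3*(-1) = 3)
d = ⅓ (d = (⅓)*1 = ⅓ ≈ 0.33333)
Z(J) = -4*J²
g(w, L) = -35/3 - 3*L (g(w, L) = ⅓ - 3*(L + 4) = ⅓ - 3*(4 + L) = ⅓ + (-12 - 3*L) = -35/3 - 3*L)
y = -208 (y = (3*26)*(-35/3 - 3*(-3)) = 78*(-35/3 + 9) = 78*(-8/3) = -208)
y + Z(37) = -208 - 4*37² = -208 - 4*1369 = -208 - 5476 = -5684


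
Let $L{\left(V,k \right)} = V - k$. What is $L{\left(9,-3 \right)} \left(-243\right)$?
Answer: $-2916$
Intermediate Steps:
$L{\left(9,-3 \right)} \left(-243\right) = \left(9 - -3\right) \left(-243\right) = \left(9 + 3\right) \left(-243\right) = 12 \left(-243\right) = -2916$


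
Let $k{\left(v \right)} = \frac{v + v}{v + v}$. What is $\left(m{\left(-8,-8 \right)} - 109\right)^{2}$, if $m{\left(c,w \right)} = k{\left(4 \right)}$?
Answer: $11664$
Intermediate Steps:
$k{\left(v \right)} = 1$ ($k{\left(v \right)} = \frac{2 v}{2 v} = 2 v \frac{1}{2 v} = 1$)
$m{\left(c,w \right)} = 1$
$\left(m{\left(-8,-8 \right)} - 109\right)^{2} = \left(1 - 109\right)^{2} = \left(-108\right)^{2} = 11664$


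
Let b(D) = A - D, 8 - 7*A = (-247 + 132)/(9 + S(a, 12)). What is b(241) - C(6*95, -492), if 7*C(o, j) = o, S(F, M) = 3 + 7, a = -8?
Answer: -6088/19 ≈ -320.42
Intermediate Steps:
S(F, M) = 10
C(o, j) = o/7
A = 267/133 (A = 8/7 - (-247 + 132)/(7*(9 + 10)) = 8/7 - (-115)/(7*19) = 8/7 - ⅐*(-115/19) = 8/7 + 115/133 = 267/133 ≈ 2.0075)
b(D) = 267/133 - D
b(241) - C(6*95, -492) = (267/133 - 1*241) - 6*95/7 = (267/133 - 241) - 570/7 = -31786/133 - 1*570/7 = -31786/133 - 570/7 = -6088/19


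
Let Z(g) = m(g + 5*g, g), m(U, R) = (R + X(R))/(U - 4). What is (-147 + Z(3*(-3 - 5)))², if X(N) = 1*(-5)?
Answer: 472062529/21904 ≈ 21551.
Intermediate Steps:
X(N) = -5
m(U, R) = (-5 + R)/(-4 + U) (m(U, R) = (R - 5)/(U - 4) = (-5 + R)/(-4 + U))
Z(g) = (-5 + g)/(-4 + 6*g) (Z(g) = (-5 + g)/(-4 + (g + 5*g)) = (-5 + g)/(-4 + 6*g))
(-147 + Z(3*(-3 - 5)))² = (-147 + (-5 + 3*(-3 - 5))/(2*(-2 + 3*(3*(-3 - 5)))))² = (-147 + (-5 + 3*(-8))/(2*(-2 + 3*(3*(-8)))))² = (-147 + (-5 - 24)/(2*(-2 + 3*(-24))))² = (-147 + (½)*(-29)/(-2 - 72))² = (-147 + (½)*(-29)/(-74))² = (-147 + (½)*(-1/74)*(-29))² = (-147 + 29/148)² = (-21727/148)² = 472062529/21904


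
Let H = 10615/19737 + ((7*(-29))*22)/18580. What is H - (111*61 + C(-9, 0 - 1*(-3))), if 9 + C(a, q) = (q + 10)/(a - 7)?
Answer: -9917237522303/1466853840 ≈ -6760.9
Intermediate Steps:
C(a, q) = -9 + (10 + q)/(-7 + a) (C(a, q) = -9 + (q + 10)/(a - 7) = -9 + (10 + q)/(-7 + a))
H = 54540629/183356730 (H = 10615*(1/19737) - 203*22*(1/18580) = 10615/19737 - 4466*1/18580 = 10615/19737 - 2233/9290 = 54540629/183356730 ≈ 0.29746)
H - (111*61 + C(-9, 0 - 1*(-3))) = 54540629/183356730 - (111*61 + (73 + (0 - 1*(-3)) - 9*(-9))/(-7 - 9)) = 54540629/183356730 - (6771 + (73 + (0 + 3) + 81)/(-16)) = 54540629/183356730 - (6771 - (73 + 3 + 81)/16) = 54540629/183356730 - (6771 - 1/16*157) = 54540629/183356730 - (6771 - 157/16) = 54540629/183356730 - 1*108179/16 = 54540629/183356730 - 108179/16 = -9917237522303/1466853840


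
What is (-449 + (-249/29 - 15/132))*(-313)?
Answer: 182799825/1276 ≈ 1.4326e+5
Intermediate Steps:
(-449 + (-249/29 - 15/132))*(-313) = (-449 + (-249*1/29 - 15*1/132))*(-313) = (-449 + (-249/29 - 5/44))*(-313) = (-449 - 11101/1276)*(-313) = -584025/1276*(-313) = 182799825/1276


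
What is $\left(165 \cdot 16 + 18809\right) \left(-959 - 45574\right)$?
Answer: $-998086317$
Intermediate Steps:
$\left(165 \cdot 16 + 18809\right) \left(-959 - 45574\right) = \left(2640 + 18809\right) \left(-46533\right) = 21449 \left(-46533\right) = -998086317$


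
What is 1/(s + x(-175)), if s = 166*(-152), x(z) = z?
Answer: -1/25407 ≈ -3.9359e-5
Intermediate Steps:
s = -25232
1/(s + x(-175)) = 1/(-25232 - 175) = 1/(-25407) = -1/25407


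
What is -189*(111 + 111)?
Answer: -41958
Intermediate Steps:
-189*(111 + 111) = -189*222 = -41958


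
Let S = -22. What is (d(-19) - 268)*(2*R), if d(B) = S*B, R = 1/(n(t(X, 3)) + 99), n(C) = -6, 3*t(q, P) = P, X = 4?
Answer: 100/31 ≈ 3.2258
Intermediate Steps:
t(q, P) = P/3
R = 1/93 (R = 1/(-6 + 99) = 1/93 ≈ 0.010753)
d(B) = -22*B
(d(-19) - 268)*(2*R) = (-22*(-19) - 268)*(2*(1/93)) = (418 - 268)*(2/93) = 150*(2/93) = 100/31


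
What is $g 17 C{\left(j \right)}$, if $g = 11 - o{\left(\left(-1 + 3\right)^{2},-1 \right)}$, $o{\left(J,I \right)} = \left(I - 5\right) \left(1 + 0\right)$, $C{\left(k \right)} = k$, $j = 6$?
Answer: $1734$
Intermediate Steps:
$o{\left(J,I \right)} = -5 + I$ ($o{\left(J,I \right)} = \left(-5 + I\right) 1 = -5 + I$)
$g = 17$ ($g = 11 - \left(-5 - 1\right) = 11 - -6 = 11 + 6 = 17$)
$g 17 C{\left(j \right)} = 17 \cdot 17 \cdot 6 = 289 \cdot 6 = 1734$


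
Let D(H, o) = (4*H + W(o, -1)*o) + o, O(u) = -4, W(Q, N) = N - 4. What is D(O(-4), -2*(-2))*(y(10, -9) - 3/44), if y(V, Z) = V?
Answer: -3496/11 ≈ -317.82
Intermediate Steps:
W(Q, N) = -4 + N
D(H, o) = -4*o + 4*H (D(H, o) = (4*H + (-4 - 1)*o) + o = (4*H - 5*o) + o = (-5*o + 4*H) + o = -4*o + 4*H)
D(O(-4), -2*(-2))*(y(10, -9) - 3/44) = (-(-8)*(-2) + 4*(-4))*(10 - 3/44) = (-4*4 - 16)*(10 - 3*1/44) = (-16 - 16)*(10 - 3/44) = -32*437/44 = -3496/11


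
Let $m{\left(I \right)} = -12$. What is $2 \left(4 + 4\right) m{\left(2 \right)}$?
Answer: $-192$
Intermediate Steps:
$2 \left(4 + 4\right) m{\left(2 \right)} = 2 \left(4 + 4\right) \left(-12\right) = 2 \cdot 8 \left(-12\right) = 16 \left(-12\right) = -192$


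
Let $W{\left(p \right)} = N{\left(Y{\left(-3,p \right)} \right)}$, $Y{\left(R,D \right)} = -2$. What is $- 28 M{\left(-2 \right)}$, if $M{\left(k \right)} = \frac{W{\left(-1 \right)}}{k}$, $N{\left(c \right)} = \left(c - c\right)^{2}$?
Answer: $0$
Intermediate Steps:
$N{\left(c \right)} = 0$ ($N{\left(c \right)} = 0^{2} = 0$)
$W{\left(p \right)} = 0$
$M{\left(k \right)} = 0$ ($M{\left(k \right)} = \frac{0}{k} = 0$)
$- 28 M{\left(-2 \right)} = \left(-28\right) 0 = 0$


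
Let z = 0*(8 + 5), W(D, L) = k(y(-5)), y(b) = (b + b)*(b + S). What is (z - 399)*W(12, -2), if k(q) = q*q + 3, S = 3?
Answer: -160797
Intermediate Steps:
y(b) = 2*b*(3 + b) (y(b) = (b + b)*(b + 3) = (2*b)*(3 + b) = 2*b*(3 + b))
k(q) = 3 + q**2 (k(q) = q**2 + 3 = 3 + q**2)
W(D, L) = 403 (W(D, L) = 3 + (2*(-5)*(3 - 5))**2 = 3 + (2*(-5)*(-2))**2 = 3 + 20**2 = 3 + 400 = 403)
z = 0 (z = 0*13 = 0)
(z - 399)*W(12, -2) = (0 - 399)*403 = -399*403 = -160797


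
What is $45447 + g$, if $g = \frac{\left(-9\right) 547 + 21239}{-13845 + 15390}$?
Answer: $\frac{70231931}{1545} \approx 45458.0$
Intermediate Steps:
$g = \frac{16316}{1545}$ ($g = \frac{-4923 + 21239}{1545} = 16316 \cdot \frac{1}{1545} = \frac{16316}{1545} \approx 10.561$)
$45447 + g = 45447 + \frac{16316}{1545} = \frac{70231931}{1545}$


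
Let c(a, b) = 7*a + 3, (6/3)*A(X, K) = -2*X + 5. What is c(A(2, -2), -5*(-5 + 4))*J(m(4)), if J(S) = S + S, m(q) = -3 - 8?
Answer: -143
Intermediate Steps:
A(X, K) = 5/2 - X (A(X, K) = (-2*X + 5)/2 = (5 - 2*X)/2 = 5/2 - X)
m(q) = -11
c(a, b) = 3 + 7*a
J(S) = 2*S
c(A(2, -2), -5*(-5 + 4))*J(m(4)) = (3 + 7*(5/2 - 1*2))*(2*(-11)) = (3 + 7*(5/2 - 2))*(-22) = (3 + 7*(½))*(-22) = (3 + 7/2)*(-22) = (13/2)*(-22) = -143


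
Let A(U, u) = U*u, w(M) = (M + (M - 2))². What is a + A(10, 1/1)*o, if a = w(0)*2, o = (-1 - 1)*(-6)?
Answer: 128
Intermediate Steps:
w(M) = (-2 + 2*M)² (w(M) = (M + (-2 + M))² = (-2 + 2*M)²)
o = 12 (o = -2*(-6) = 12)
a = 8 (a = (4*(-1 + 0)²)*2 = (4*(-1)²)*2 = (4*1)*2 = 4*2 = 8)
a + A(10, 1/1)*o = 8 + (10/1)*12 = 8 + (10*1)*12 = 8 + 10*12 = 8 + 120 = 128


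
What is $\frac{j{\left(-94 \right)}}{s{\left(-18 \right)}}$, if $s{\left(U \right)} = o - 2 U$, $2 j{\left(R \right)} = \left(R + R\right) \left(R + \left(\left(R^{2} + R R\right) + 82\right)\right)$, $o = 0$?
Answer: $- \frac{415010}{9} \approx -46112.0$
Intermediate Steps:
$j{\left(R \right)} = R \left(82 + R + 2 R^{2}\right)$ ($j{\left(R \right)} = \frac{\left(R + R\right) \left(R + \left(\left(R^{2} + R R\right) + 82\right)\right)}{2} = \frac{2 R \left(R + \left(\left(R^{2} + R^{2}\right) + 82\right)\right)}{2} = \frac{2 R \left(R + \left(2 R^{2} + 82\right)\right)}{2} = \frac{2 R \left(R + \left(82 + 2 R^{2}\right)\right)}{2} = \frac{2 R \left(82 + R + 2 R^{2}\right)}{2} = R \left(82 + R + 2 R^{2}\right)$)
$s{\left(U \right)} = - 2 U$ ($s{\left(U \right)} = 0 - 2 U = - 2 U$)
$\frac{j{\left(-94 \right)}}{s{\left(-18 \right)}} = \frac{\left(-94\right) \left(82 - 94 + 2 \left(-94\right)^{2}\right)}{\left(-2\right) \left(-18\right)} = \frac{\left(-94\right) \left(82 - 94 + 2 \cdot 8836\right)}{36} = - 94 \left(82 - 94 + 17672\right) \frac{1}{36} = \left(-94\right) 17660 \cdot \frac{1}{36} = \left(-1660040\right) \frac{1}{36} = - \frac{415010}{9}$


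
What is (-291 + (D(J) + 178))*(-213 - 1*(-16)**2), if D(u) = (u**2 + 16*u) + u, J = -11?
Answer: 83951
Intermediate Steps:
D(u) = u**2 + 17*u
(-291 + (D(J) + 178))*(-213 - 1*(-16)**2) = (-291 + (-11*(17 - 11) + 178))*(-213 - 1*(-16)**2) = (-291 + (-11*6 + 178))*(-213 - 1*256) = (-291 + (-66 + 178))*(-213 - 256) = (-291 + 112)*(-469) = -179*(-469) = 83951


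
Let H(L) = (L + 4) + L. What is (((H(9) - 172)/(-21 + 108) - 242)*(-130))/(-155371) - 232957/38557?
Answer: -1085075813243/173728549763 ≈ -6.2458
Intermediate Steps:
H(L) = 4 + 2*L (H(L) = (4 + L) + L = 4 + 2*L)
(((H(9) - 172)/(-21 + 108) - 242)*(-130))/(-155371) - 232957/38557 = ((((4 + 2*9) - 172)/(-21 + 108) - 242)*(-130))/(-155371) - 232957/38557 = ((((4 + 18) - 172)/87 - 242)*(-130))*(-1/155371) - 232957*1/38557 = (((22 - 172)*(1/87) - 242)*(-130))*(-1/155371) - 232957/38557 = ((-150*1/87 - 242)*(-130))*(-1/155371) - 232957/38557 = ((-50/29 - 242)*(-130))*(-1/155371) - 232957/38557 = -7068/29*(-130)*(-1/155371) - 232957/38557 = (918840/29)*(-1/155371) - 232957/38557 = -918840/4505759 - 232957/38557 = -1085075813243/173728549763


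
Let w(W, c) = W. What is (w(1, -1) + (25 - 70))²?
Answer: 1936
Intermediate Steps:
(w(1, -1) + (25 - 70))² = (1 + (25 - 70))² = (1 - 45)² = (-44)² = 1936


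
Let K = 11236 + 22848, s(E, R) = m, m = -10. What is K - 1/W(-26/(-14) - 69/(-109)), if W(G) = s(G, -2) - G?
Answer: 324821283/9530 ≈ 34084.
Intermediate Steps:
s(E, R) = -10
K = 34084
W(G) = -10 - G
K - 1/W(-26/(-14) - 69/(-109)) = 34084 - 1/(-10 - (-26/(-14) - 69/(-109))) = 34084 - 1/(-10 - (-26*(-1/14) - 69*(-1/109))) = 34084 - 1/(-10 - (13/7 + 69/109)) = 34084 - 1/(-10 - 1*1900/763) = 34084 - 1/(-10 - 1900/763) = 34084 - 1/(-9530/763) = 34084 - 1*(-763/9530) = 34084 + 763/9530 = 324821283/9530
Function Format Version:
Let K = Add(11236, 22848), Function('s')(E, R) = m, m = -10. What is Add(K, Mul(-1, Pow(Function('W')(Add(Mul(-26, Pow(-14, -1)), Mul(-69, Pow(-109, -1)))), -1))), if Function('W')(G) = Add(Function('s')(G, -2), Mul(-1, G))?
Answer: Rational(324821283, 9530) ≈ 34084.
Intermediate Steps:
Function('s')(E, R) = -10
K = 34084
Function('W')(G) = Add(-10, Mul(-1, G))
Add(K, Mul(-1, Pow(Function('W')(Add(Mul(-26, Pow(-14, -1)), Mul(-69, Pow(-109, -1)))), -1))) = Add(34084, Mul(-1, Pow(Add(-10, Mul(-1, Add(Mul(-26, Pow(-14, -1)), Mul(-69, Pow(-109, -1))))), -1))) = Add(34084, Mul(-1, Pow(Add(-10, Mul(-1, Add(Mul(-26, Rational(-1, 14)), Mul(-69, Rational(-1, 109))))), -1))) = Add(34084, Mul(-1, Pow(Add(-10, Mul(-1, Add(Rational(13, 7), Rational(69, 109)))), -1))) = Add(34084, Mul(-1, Pow(Add(-10, Mul(-1, Rational(1900, 763))), -1))) = Add(34084, Mul(-1, Pow(Add(-10, Rational(-1900, 763)), -1))) = Add(34084, Mul(-1, Pow(Rational(-9530, 763), -1))) = Add(34084, Mul(-1, Rational(-763, 9530))) = Add(34084, Rational(763, 9530)) = Rational(324821283, 9530)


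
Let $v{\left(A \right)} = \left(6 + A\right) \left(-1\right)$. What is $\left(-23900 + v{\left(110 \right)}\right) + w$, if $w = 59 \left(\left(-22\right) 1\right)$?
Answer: $-25314$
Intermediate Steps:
$w = -1298$ ($w = 59 \left(-22\right) = -1298$)
$v{\left(A \right)} = -6 - A$
$\left(-23900 + v{\left(110 \right)}\right) + w = \left(-23900 - 116\right) - 1298 = -24016 - 1298 = -25314$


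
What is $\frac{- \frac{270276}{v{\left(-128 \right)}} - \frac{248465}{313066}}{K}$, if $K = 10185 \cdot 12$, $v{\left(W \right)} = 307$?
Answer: $- \frac{84690504971}{11746718441640} \approx -0.0072097$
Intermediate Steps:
$K = 122220$
$\frac{- \frac{270276}{v{\left(-128 \right)}} - \frac{248465}{313066}}{K} = \frac{- \frac{270276}{307} - \frac{248465}{313066}}{122220} = \left(\left(-270276\right) \frac{1}{307} - \frac{248465}{313066}\right) \frac{1}{122220} = \left(- \frac{270276}{307} - \frac{248465}{313066}\right) \frac{1}{122220} = \left(- \frac{84690504971}{96111262}\right) \frac{1}{122220} = - \frac{84690504971}{11746718441640}$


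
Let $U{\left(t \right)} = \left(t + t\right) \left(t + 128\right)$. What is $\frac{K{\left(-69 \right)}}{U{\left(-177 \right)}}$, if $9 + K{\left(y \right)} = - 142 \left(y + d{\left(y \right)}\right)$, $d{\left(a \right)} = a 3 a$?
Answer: $- \frac{672799}{5782} \approx -116.36$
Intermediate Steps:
$d{\left(a \right)} = 3 a^{2}$
$K{\left(y \right)} = -9 - 426 y^{2} - 142 y$ ($K{\left(y \right)} = -9 - 142 \left(y + 3 y^{2}\right) = -9 - \left(142 y + 426 y^{2}\right) = -9 - 426 y^{2} - 142 y$)
$U{\left(t \right)} = 2 t \left(128 + t\right)$
$\frac{K{\left(-69 \right)}}{U{\left(-177 \right)}} = \frac{-9 - 426 \left(-69\right)^{2} - -9798}{2 \left(-177\right) \left(128 - 177\right)} = \frac{-9 - 2028186 + 9798}{2 \left(-177\right) \left(-49\right)} = \frac{-9 - 2028186 + 9798}{17346} = \left(-2018397\right) \frac{1}{17346} = - \frac{672799}{5782}$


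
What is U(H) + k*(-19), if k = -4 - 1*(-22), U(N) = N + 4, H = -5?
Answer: -343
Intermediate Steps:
U(N) = 4 + N
k = 18 (k = -4 + 22 = 18)
U(H) + k*(-19) = (4 - 5) + 18*(-19) = -1 - 342 = -343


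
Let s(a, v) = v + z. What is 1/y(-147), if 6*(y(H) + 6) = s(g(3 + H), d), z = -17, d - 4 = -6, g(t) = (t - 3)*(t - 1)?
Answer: -6/55 ≈ -0.10909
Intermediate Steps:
g(t) = (-1 + t)*(-3 + t) (g(t) = (-3 + t)*(-1 + t) = (-1 + t)*(-3 + t))
d = -2 (d = 4 - 6 = -2)
s(a, v) = -17 + v (s(a, v) = v - 17 = -17 + v)
y(H) = -55/6 (y(H) = -6 + (-17 - 2)/6 = -6 + (⅙)*(-19) = -6 - 19/6 = -55/6)
1/y(-147) = 1/(-55/6) = -6/55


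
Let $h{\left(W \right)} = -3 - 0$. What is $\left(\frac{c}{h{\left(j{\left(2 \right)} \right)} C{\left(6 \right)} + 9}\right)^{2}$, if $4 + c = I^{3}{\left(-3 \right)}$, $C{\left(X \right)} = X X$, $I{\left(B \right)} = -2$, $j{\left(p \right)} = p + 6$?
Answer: $\frac{16}{1089} \approx 0.014692$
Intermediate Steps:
$j{\left(p \right)} = 6 + p$
$C{\left(X \right)} = X^{2}$
$h{\left(W \right)} = -3$ ($h{\left(W \right)} = -3 + 0 = -3$)
$c = -12$ ($c = -4 + \left(-2\right)^{3} = -4 - 8 = -12$)
$\left(\frac{c}{h{\left(j{\left(2 \right)} \right)} C{\left(6 \right)} + 9}\right)^{2} = \left(- \frac{12}{- 3 \cdot 6^{2} + 9}\right)^{2} = \left(- \frac{12}{\left(-3\right) 36 + 9}\right)^{2} = \left(- \frac{12}{-108 + 9}\right)^{2} = \left(- \frac{12}{-99}\right)^{2} = \left(\left(-12\right) \left(- \frac{1}{99}\right)\right)^{2} = \left(\frac{4}{33}\right)^{2} = \frac{16}{1089}$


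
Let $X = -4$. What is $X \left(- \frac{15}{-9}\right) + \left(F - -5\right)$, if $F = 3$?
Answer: $\frac{4}{3} \approx 1.3333$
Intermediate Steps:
$X \left(- \frac{15}{-9}\right) + \left(F - -5\right) = - 4 \left(- \frac{15}{-9}\right) + \left(3 - -5\right) = - 4 \left(\left(-15\right) \left(- \frac{1}{9}\right)\right) + \left(3 + 5\right) = \left(-4\right) \frac{5}{3} + 8 = - \frac{20}{3} + 8 = \frac{4}{3}$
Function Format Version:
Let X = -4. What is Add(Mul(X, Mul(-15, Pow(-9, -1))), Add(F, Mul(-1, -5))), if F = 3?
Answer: Rational(4, 3) ≈ 1.3333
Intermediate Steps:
Add(Mul(X, Mul(-15, Pow(-9, -1))), Add(F, Mul(-1, -5))) = Add(Mul(-4, Mul(-15, Pow(-9, -1))), Add(3, Mul(-1, -5))) = Add(Mul(-4, Mul(-15, Rational(-1, 9))), Add(3, 5)) = Add(Mul(-4, Rational(5, 3)), 8) = Add(Rational(-20, 3), 8) = Rational(4, 3)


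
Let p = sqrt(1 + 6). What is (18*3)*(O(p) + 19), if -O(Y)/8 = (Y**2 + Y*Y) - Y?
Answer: -5022 + 432*sqrt(7) ≈ -3879.0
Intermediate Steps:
p = sqrt(7) ≈ 2.6458
O(Y) = -16*Y**2 + 8*Y (O(Y) = -8*((Y**2 + Y*Y) - Y) = -8*((Y**2 + Y**2) - Y) = -8*(2*Y**2 - Y) = -8*(-Y + 2*Y**2) = -16*Y**2 + 8*Y)
(18*3)*(O(p) + 19) = (18*3)*(8*sqrt(7)*(1 - 2*sqrt(7)) + 19) = 54*(19 + 8*sqrt(7)*(1 - 2*sqrt(7))) = 1026 + 432*sqrt(7)*(1 - 2*sqrt(7))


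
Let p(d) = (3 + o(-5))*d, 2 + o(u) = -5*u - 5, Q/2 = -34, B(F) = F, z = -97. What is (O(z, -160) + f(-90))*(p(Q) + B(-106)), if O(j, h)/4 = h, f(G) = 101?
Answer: 826826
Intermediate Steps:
Q = -68 (Q = 2*(-34) = -68)
O(j, h) = 4*h
o(u) = -7 - 5*u (o(u) = -2 + (-5*u - 5) = -2 + (-5 - 5*u) = -7 - 5*u)
p(d) = 21*d (p(d) = (3 + (-7 - 5*(-5)))*d = (3 + (-7 + 25))*d = (3 + 18)*d = 21*d)
(O(z, -160) + f(-90))*(p(Q) + B(-106)) = (4*(-160) + 101)*(21*(-68) - 106) = (-640 + 101)*(-1428 - 106) = -539*(-1534) = 826826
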